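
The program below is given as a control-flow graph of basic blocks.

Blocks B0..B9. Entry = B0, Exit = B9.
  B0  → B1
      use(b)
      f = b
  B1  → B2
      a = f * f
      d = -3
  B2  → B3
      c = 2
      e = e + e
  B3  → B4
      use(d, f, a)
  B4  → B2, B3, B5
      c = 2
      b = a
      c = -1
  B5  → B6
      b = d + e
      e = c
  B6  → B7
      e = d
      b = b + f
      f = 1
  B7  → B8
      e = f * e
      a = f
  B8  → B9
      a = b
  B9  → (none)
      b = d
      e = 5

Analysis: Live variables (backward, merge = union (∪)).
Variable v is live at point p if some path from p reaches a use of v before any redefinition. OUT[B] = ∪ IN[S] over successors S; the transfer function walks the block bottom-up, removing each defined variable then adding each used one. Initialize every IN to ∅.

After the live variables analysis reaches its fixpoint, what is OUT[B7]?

Converged values:
  B0: | IN={b, e} | OUT={e, f}
  B1: | IN={e, f} | OUT={a, d, e, f}
  B2: | IN={a, d, e, f} | OUT={a, d, e, f}
  B3: | IN={a, d, e, f} | OUT={a, d, e, f}
  B4: | IN={a, d, e, f} | OUT={a, c, d, e, f}
  B5: | IN={c, d, e, f} | OUT={b, d, f}
  B6: | IN={b, d, f} | OUT={b, d, e, f}
  B7: | IN={b, d, e, f} | OUT={b, d}
  B8: | IN={b, d} | OUT={d}
  B9: | IN={d} | OUT={}

Merge at B7: OUT[B7] = IN[B8] = {b, d}

Answer: {b, d}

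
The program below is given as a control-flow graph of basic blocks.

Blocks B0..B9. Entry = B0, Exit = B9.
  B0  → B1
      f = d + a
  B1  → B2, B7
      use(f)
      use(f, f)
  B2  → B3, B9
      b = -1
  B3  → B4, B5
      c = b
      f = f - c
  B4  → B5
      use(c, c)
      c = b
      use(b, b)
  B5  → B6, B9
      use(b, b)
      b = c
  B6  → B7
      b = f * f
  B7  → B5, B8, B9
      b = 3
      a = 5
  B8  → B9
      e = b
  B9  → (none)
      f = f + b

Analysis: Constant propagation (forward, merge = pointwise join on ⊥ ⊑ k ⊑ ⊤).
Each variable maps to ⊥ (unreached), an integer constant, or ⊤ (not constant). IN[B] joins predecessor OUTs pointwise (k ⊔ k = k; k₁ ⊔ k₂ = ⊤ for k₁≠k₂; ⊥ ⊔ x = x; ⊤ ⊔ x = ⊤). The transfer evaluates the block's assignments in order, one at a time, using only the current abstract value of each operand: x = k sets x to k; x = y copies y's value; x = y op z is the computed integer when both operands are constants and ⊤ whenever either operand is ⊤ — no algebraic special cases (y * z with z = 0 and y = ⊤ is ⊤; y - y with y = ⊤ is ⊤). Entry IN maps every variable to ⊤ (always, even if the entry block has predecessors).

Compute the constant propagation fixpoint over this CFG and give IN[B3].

Fixpoint table:
  B0:   IN=(all ⊤)   OUT=(all ⊤)
  B1:   IN=(all ⊤)   OUT=(all ⊤)
  B2:   IN=(all ⊤)   OUT={b:-1; rest ⊤}
  B3:   IN={b:-1; rest ⊤}   OUT={b:-1, c:-1; rest ⊤}
  B4:   IN={b:-1, c:-1; rest ⊤}   OUT={b:-1, c:-1; rest ⊤}
  B5:   IN=(all ⊤)   OUT=(all ⊤)
  B6:   IN=(all ⊤)   OUT=(all ⊤)
  B7:   IN=(all ⊤)   OUT={a:5, b:3; rest ⊤}
  B8:   IN={a:5, b:3; rest ⊤}   OUT={a:5, b:3, e:3; rest ⊤}
  B9:   IN=(all ⊤)   OUT=(all ⊤)

Merge at B3: IN[B3] = OUT[B2] = {a: ⊤, b: -1, c: ⊤, d: ⊤, e: ⊤, f: ⊤}

Answer: {a: ⊤, b: -1, c: ⊤, d: ⊤, e: ⊤, f: ⊤}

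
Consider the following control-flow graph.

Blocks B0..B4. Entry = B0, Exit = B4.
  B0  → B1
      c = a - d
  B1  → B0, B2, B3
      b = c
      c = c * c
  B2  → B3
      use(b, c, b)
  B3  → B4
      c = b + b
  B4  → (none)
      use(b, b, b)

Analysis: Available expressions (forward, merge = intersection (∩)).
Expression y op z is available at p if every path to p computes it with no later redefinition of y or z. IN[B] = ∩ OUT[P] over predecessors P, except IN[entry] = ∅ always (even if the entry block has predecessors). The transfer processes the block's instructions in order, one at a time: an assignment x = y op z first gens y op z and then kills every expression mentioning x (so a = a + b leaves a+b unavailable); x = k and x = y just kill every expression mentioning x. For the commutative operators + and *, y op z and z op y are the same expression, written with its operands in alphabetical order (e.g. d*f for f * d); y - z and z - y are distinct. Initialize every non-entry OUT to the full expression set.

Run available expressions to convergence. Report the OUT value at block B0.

Fixpoint table:
  B0:   IN={}   OUT={a-d}
  B1:   IN={a-d}   OUT={a-d}
  B2:   IN={a-d}   OUT={a-d}
  B3:   IN={a-d}   OUT={a-d, b+b}
  B4:   IN={a-d, b+b}   OUT={a-d, b+b}

Merge at B0 (entry node, so the boundary value {} is joined with the incoming edge(s)): IN[B0] = {} ∩ OUT[B1] = {}
Applying B0's transfer function to that IN value gives OUT[B0] (row B0 above).

Answer: {a-d}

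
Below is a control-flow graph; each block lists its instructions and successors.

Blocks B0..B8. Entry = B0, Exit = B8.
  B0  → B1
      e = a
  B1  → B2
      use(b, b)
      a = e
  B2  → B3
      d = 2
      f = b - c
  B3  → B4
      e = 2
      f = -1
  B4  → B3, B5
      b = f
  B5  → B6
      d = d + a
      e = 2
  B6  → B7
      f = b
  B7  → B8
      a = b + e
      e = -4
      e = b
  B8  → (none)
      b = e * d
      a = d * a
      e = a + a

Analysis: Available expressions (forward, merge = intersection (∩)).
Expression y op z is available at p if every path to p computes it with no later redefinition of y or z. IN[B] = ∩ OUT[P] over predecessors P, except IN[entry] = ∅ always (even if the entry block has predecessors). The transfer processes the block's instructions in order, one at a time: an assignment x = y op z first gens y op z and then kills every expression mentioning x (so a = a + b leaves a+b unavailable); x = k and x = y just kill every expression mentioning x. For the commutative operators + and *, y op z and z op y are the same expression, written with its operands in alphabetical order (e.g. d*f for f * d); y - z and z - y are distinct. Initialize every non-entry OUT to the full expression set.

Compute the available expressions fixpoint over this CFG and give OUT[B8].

Answer: {a+a}

Derivation:
Fixpoint table:
  B0:  IN={}  OUT={}
  B1:  IN={}  OUT={}
  B2:  IN={}  OUT={b-c}
  B3:  IN={}  OUT={}
  B4:  IN={}  OUT={}
  B5:  IN={}  OUT={}
  B6:  IN={}  OUT={}
  B7:  IN={}  OUT={}
  B8:  IN={}  OUT={a+a}

Merge at B8: IN[B8] = OUT[B7] = {}
Applying B8's transfer function to that IN value gives OUT[B8] (row B8 above).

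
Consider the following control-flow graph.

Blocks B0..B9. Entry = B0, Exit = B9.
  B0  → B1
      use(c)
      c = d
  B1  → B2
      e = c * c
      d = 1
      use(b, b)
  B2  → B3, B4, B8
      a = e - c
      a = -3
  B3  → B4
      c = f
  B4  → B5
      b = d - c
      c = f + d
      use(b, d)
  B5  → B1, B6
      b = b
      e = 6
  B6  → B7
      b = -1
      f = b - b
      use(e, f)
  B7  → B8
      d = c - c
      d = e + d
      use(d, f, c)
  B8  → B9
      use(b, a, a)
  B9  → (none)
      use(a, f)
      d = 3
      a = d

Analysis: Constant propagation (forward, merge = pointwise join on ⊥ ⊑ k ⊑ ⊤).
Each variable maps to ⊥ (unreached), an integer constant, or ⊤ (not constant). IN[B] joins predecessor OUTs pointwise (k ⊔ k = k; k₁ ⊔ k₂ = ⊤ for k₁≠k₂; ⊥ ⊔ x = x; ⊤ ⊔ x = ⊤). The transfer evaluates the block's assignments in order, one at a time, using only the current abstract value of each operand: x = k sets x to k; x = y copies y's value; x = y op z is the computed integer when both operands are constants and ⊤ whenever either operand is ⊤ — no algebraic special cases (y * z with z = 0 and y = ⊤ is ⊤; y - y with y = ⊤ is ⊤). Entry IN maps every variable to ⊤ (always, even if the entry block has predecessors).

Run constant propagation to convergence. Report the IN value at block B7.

Per-block solution:
  B0:   IN=(all ⊤)   OUT=(all ⊤)
  B1:   IN=(all ⊤)   OUT={d:1; rest ⊤}
  B2:   IN={d:1; rest ⊤}   OUT={a:-3, d:1; rest ⊤}
  B3:   IN={a:-3, d:1; rest ⊤}   OUT={a:-3, d:1; rest ⊤}
  B4:   IN={a:-3, d:1; rest ⊤}   OUT={a:-3, d:1; rest ⊤}
  B5:   IN={a:-3, d:1; rest ⊤}   OUT={a:-3, d:1, e:6; rest ⊤}
  B6:   IN={a:-3, d:1, e:6; rest ⊤}   OUT={a:-3, b:-1, d:1, e:6, f:0; rest ⊤}
  B7:   IN={a:-3, b:-1, d:1, e:6, f:0; rest ⊤}   OUT={a:-3, b:-1, e:6, f:0; rest ⊤}
  B8:   IN={a:-3; rest ⊤}   OUT={a:-3; rest ⊤}
  B9:   IN={a:-3; rest ⊤}   OUT={a:3, d:3; rest ⊤}

Merge at B7: IN[B7] = OUT[B6] = {a: -3, b: -1, c: ⊤, d: 1, e: 6, f: 0}

Answer: {a: -3, b: -1, c: ⊤, d: 1, e: 6, f: 0}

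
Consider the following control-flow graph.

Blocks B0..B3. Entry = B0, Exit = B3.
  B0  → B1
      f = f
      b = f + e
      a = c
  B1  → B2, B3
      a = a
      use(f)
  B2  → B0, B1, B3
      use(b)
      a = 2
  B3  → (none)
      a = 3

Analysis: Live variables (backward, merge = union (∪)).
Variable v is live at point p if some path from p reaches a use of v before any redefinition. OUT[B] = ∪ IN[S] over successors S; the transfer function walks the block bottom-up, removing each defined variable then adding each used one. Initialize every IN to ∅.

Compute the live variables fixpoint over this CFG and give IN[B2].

Answer: {b, c, e, f}

Derivation:
Fixpoint table:
  B0:   IN={c, e, f}   OUT={a, b, c, e, f}
  B1:   IN={a, b, c, e, f}   OUT={b, c, e, f}
  B2:   IN={b, c, e, f}   OUT={a, b, c, e, f}
  B3:   IN={}   OUT={}

Merge at B2: OUT[B2] = IN[B0] ⊔ IN[B1] ⊔ IN[B3] = {a, b, c, e, f}
Applying B2's transfer function to that OUT value gives IN[B2] (row B2 above).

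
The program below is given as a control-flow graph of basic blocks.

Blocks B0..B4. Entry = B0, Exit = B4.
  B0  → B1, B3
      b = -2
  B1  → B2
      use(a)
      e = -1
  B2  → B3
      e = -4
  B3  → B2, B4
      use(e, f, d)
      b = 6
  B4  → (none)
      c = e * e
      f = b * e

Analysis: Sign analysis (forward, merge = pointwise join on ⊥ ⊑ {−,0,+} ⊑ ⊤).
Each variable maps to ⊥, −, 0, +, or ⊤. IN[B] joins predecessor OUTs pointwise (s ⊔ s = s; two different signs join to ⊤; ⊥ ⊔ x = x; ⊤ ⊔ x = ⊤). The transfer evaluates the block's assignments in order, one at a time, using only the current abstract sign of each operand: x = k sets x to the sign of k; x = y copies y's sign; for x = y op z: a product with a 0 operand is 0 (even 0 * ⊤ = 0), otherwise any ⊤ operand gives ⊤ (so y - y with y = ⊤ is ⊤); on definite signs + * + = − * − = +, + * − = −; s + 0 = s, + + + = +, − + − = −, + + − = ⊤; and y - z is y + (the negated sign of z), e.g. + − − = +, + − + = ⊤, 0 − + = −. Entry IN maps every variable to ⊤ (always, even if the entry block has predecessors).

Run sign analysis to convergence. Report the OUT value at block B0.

Answer: {a: ⊤, b: -, c: ⊤, d: ⊤, e: ⊤, f: ⊤}

Derivation:
Per-block solution:
  B0:   IN=(all ⊤)   OUT={b:-; rest ⊤}
  B1:   IN={b:-; rest ⊤}   OUT={b:-, e:-; rest ⊤}
  B2:   IN=(all ⊤)   OUT={e:-; rest ⊤}
  B3:   IN=(all ⊤)   OUT={b:+; rest ⊤}
  B4:   IN={b:+; rest ⊤}   OUT={b:+; rest ⊤}

B0 is the boundary node: IN[B0] = {a: ⊤, b: ⊤, c: ⊤, d: ⊤, e: ⊤, f: ⊤}
Applying B0's transfer function to that IN value gives OUT[B0] (row B0 above).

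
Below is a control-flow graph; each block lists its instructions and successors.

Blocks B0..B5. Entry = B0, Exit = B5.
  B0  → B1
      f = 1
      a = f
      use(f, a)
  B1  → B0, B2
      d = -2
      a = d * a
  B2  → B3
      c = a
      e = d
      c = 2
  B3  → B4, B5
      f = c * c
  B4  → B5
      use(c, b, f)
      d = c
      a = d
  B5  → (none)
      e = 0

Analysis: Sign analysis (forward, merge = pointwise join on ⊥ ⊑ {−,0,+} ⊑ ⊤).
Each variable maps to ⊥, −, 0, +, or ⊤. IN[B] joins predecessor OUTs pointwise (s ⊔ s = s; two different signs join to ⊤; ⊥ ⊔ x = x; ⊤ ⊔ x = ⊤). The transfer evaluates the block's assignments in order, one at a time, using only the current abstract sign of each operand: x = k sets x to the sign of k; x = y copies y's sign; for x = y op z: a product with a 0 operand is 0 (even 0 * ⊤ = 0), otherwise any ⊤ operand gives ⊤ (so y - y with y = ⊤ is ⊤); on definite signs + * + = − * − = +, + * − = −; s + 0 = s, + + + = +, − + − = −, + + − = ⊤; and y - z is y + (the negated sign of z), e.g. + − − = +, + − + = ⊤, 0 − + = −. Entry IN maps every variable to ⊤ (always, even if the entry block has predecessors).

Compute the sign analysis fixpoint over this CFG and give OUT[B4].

Answer: {a: +, b: ⊤, c: +, d: +, e: -, f: +}

Working:
Per-block solution:
  B0: | IN=(all ⊤) | OUT={a:+, f:+; rest ⊤}
  B1: | IN={a:+, f:+; rest ⊤} | OUT={a:-, d:-, f:+; rest ⊤}
  B2: | IN={a:-, d:-, f:+; rest ⊤} | OUT={a:-, c:+, d:-, e:-, f:+; rest ⊤}
  B3: | IN={a:-, c:+, d:-, e:-, f:+; rest ⊤} | OUT={a:-, c:+, d:-, e:-, f:+; rest ⊤}
  B4: | IN={a:-, c:+, d:-, e:-, f:+; rest ⊤} | OUT={a:+, c:+, d:+, e:-, f:+; rest ⊤}
  B5: | IN={c:+, e:-, f:+; rest ⊤} | OUT={c:+, e:0, f:+; rest ⊤}

Merge at B4: IN[B4] = OUT[B3] = {a: -, b: ⊤, c: +, d: -, e: -, f: +}
Applying B4's transfer function to that IN value gives OUT[B4] (row B4 above).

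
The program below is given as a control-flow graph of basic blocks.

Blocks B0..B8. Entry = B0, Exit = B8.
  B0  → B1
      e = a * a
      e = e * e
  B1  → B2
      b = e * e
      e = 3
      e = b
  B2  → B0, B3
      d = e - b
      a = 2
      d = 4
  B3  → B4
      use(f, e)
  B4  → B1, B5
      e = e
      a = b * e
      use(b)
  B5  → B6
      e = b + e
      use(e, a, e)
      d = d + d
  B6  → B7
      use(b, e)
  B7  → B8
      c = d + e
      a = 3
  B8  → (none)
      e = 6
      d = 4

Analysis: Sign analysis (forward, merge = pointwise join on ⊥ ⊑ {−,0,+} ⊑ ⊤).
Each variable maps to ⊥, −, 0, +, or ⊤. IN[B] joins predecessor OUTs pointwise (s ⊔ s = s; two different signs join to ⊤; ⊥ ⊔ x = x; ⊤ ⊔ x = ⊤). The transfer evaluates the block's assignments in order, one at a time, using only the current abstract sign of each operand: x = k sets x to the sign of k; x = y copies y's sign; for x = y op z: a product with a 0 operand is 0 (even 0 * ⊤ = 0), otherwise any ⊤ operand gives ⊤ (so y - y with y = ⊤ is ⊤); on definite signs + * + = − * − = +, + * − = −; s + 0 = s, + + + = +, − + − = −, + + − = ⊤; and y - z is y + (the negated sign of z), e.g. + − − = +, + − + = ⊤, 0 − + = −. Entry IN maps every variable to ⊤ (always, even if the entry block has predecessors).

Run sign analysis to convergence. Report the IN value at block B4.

Fixpoint table:
  B0:  IN=(all ⊤)  OUT=(all ⊤)
  B1:  IN=(all ⊤)  OUT=(all ⊤)
  B2:  IN=(all ⊤)  OUT={a:+, d:+; rest ⊤}
  B3:  IN={a:+, d:+; rest ⊤}  OUT={a:+, d:+; rest ⊤}
  B4:  IN={a:+, d:+; rest ⊤}  OUT={d:+; rest ⊤}
  B5:  IN={d:+; rest ⊤}  OUT={d:+; rest ⊤}
  B6:  IN={d:+; rest ⊤}  OUT={d:+; rest ⊤}
  B7:  IN={d:+; rest ⊤}  OUT={a:+, d:+; rest ⊤}
  B8:  IN={a:+, d:+; rest ⊤}  OUT={a:+, d:+, e:+; rest ⊤}

Merge at B4: IN[B4] = OUT[B3] = {a: +, b: ⊤, c: ⊤, d: +, e: ⊤, f: ⊤}

Answer: {a: +, b: ⊤, c: ⊤, d: +, e: ⊤, f: ⊤}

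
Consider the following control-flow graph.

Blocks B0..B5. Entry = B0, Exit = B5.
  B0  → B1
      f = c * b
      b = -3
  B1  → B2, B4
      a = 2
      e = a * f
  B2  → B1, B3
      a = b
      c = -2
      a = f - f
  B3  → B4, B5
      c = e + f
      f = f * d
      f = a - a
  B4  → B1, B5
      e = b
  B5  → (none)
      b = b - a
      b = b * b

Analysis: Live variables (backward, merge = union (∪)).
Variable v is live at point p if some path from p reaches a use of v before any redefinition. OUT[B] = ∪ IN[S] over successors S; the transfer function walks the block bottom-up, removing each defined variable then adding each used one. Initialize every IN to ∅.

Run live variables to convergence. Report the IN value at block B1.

Answer: {b, d, f}

Trace:
Fixpoint table:
  B0: | IN={b, c, d} | OUT={b, d, f}
  B1: | IN={b, d, f} | OUT={a, b, d, e, f}
  B2: | IN={b, d, e, f} | OUT={a, b, d, e, f}
  B3: | IN={a, b, d, e, f} | OUT={a, b, d, f}
  B4: | IN={a, b, d, f} | OUT={a, b, d, f}
  B5: | IN={a, b} | OUT={}

Merge at B1: OUT[B1] = IN[B2] ⊔ IN[B4] = {a, b, d, e, f}
Applying B1's transfer function to that OUT value gives IN[B1] (row B1 above).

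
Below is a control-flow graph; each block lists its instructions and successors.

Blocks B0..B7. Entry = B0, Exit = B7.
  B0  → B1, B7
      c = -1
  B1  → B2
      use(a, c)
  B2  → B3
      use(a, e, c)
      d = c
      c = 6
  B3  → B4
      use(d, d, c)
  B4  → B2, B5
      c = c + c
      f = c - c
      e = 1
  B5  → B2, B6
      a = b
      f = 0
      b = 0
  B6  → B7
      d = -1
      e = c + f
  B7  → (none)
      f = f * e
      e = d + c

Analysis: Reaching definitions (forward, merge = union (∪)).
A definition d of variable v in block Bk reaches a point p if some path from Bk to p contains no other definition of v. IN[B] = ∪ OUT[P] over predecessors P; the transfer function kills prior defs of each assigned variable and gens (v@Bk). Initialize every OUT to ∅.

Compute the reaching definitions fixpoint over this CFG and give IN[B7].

Converged values:
  B0:   IN={}   OUT={c@B0}
  B1:   IN={c@B0}   OUT={c@B0}
  B2:   IN={a@B5, b@B5, c@B0, c@B4, d@B2, e@B4, f@B4, f@B5}   OUT={a@B5, b@B5, c@B2, d@B2, e@B4, f@B4, f@B5}
  B3:   IN={a@B5, b@B5, c@B2, d@B2, e@B4, f@B4, f@B5}   OUT={a@B5, b@B5, c@B2, d@B2, e@B4, f@B4, f@B5}
  B4:   IN={a@B5, b@B5, c@B2, d@B2, e@B4, f@B4, f@B5}   OUT={a@B5, b@B5, c@B4, d@B2, e@B4, f@B4}
  B5:   IN={a@B5, b@B5, c@B4, d@B2, e@B4, f@B4}   OUT={a@B5, b@B5, c@B4, d@B2, e@B4, f@B5}
  B6:   IN={a@B5, b@B5, c@B4, d@B2, e@B4, f@B5}   OUT={a@B5, b@B5, c@B4, d@B6, e@B6, f@B5}
  B7:   IN={a@B5, b@B5, c@B0, c@B4, d@B6, e@B6, f@B5}   OUT={a@B5, b@B5, c@B0, c@B4, d@B6, e@B7, f@B7}

Merge at B7: IN[B7] = OUT[B0] ⊔ OUT[B6] = {a@B5, b@B5, c@B0, c@B4, d@B6, e@B6, f@B5}

Answer: {a@B5, b@B5, c@B0, c@B4, d@B6, e@B6, f@B5}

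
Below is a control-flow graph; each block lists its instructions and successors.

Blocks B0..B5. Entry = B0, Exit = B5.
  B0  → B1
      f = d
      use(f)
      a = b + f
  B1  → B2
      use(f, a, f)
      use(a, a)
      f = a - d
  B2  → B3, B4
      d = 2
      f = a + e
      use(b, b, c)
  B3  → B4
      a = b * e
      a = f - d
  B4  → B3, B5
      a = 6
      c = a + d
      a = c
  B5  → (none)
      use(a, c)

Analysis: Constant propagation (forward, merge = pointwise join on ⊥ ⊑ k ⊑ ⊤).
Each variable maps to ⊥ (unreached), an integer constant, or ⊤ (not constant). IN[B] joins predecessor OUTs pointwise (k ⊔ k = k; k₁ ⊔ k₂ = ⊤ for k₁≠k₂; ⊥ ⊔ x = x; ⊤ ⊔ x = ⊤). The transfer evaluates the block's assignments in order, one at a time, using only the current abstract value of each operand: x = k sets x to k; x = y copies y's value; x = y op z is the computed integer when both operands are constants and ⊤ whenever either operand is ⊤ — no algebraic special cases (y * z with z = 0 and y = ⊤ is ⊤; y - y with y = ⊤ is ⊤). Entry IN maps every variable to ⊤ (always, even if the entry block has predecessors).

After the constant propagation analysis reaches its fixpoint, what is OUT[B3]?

Fixpoint table:
  B0:  IN=(all ⊤)  OUT=(all ⊤)
  B1:  IN=(all ⊤)  OUT=(all ⊤)
  B2:  IN=(all ⊤)  OUT={d:2; rest ⊤}
  B3:  IN={d:2; rest ⊤}  OUT={d:2; rest ⊤}
  B4:  IN={d:2; rest ⊤}  OUT={a:8, c:8, d:2; rest ⊤}
  B5:  IN={a:8, c:8, d:2; rest ⊤}  OUT={a:8, c:8, d:2; rest ⊤}

Merge at B3: IN[B3] = OUT[B2] ⊔ OUT[B4] = {a: ⊤, b: ⊤, c: ⊤, d: 2, e: ⊤, f: ⊤}
Applying B3's transfer function to that IN value gives OUT[B3] (row B3 above).

Answer: {a: ⊤, b: ⊤, c: ⊤, d: 2, e: ⊤, f: ⊤}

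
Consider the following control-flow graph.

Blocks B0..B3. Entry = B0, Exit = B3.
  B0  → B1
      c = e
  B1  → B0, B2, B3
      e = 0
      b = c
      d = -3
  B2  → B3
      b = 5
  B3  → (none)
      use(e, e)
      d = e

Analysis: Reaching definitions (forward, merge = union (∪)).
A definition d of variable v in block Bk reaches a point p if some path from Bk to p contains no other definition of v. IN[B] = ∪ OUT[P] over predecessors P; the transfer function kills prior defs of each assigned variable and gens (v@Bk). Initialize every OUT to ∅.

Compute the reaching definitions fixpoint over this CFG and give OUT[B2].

Answer: {b@B2, c@B0, d@B1, e@B1}

Derivation:
Fixpoint table:
  B0: | IN={b@B1, c@B0, d@B1, e@B1} | OUT={b@B1, c@B0, d@B1, e@B1}
  B1: | IN={b@B1, c@B0, d@B1, e@B1} | OUT={b@B1, c@B0, d@B1, e@B1}
  B2: | IN={b@B1, c@B0, d@B1, e@B1} | OUT={b@B2, c@B0, d@B1, e@B1}
  B3: | IN={b@B1, b@B2, c@B0, d@B1, e@B1} | OUT={b@B1, b@B2, c@B0, d@B3, e@B1}

Merge at B2: IN[B2] = OUT[B1] = {b@B1, c@B0, d@B1, e@B1}
Applying B2's transfer function to that IN value gives OUT[B2] (row B2 above).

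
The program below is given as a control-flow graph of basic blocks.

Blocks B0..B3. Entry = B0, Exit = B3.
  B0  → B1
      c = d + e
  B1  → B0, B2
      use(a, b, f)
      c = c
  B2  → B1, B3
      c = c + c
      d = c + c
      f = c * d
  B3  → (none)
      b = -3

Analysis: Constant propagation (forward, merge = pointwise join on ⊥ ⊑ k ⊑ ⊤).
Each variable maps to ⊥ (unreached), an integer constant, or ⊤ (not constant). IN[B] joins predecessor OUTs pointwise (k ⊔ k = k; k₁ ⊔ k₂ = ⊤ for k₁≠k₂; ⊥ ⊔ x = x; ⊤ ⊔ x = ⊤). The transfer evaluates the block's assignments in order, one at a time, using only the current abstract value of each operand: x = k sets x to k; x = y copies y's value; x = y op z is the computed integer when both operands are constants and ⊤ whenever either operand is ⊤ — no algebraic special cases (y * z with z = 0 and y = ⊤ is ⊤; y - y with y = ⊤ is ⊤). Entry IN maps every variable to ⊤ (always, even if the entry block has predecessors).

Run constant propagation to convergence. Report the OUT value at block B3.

Answer: {a: ⊤, b: -3, c: ⊤, d: ⊤, e: ⊤, f: ⊤}

Derivation:
Converged values:
  B0:  IN=(all ⊤)  OUT=(all ⊤)
  B1:  IN=(all ⊤)  OUT=(all ⊤)
  B2:  IN=(all ⊤)  OUT=(all ⊤)
  B3:  IN=(all ⊤)  OUT={b:-3; rest ⊤}

Merge at B3: IN[B3] = OUT[B2] = {a: ⊤, b: ⊤, c: ⊤, d: ⊤, e: ⊤, f: ⊤}
Applying B3's transfer function to that IN value gives OUT[B3] (row B3 above).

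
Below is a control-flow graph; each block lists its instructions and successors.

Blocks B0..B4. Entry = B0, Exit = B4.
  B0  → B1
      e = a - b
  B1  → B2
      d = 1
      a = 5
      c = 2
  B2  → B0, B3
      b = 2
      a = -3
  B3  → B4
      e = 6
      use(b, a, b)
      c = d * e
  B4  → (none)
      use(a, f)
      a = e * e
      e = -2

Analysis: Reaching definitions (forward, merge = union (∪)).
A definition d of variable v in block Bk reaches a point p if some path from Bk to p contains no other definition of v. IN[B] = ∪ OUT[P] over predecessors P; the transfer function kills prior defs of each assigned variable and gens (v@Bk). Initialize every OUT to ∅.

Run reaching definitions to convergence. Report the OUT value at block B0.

Answer: {a@B2, b@B2, c@B1, d@B1, e@B0}

Trace:
Converged values:
  B0:  IN={a@B2, b@B2, c@B1, d@B1, e@B0}  OUT={a@B2, b@B2, c@B1, d@B1, e@B0}
  B1:  IN={a@B2, b@B2, c@B1, d@B1, e@B0}  OUT={a@B1, b@B2, c@B1, d@B1, e@B0}
  B2:  IN={a@B1, b@B2, c@B1, d@B1, e@B0}  OUT={a@B2, b@B2, c@B1, d@B1, e@B0}
  B3:  IN={a@B2, b@B2, c@B1, d@B1, e@B0}  OUT={a@B2, b@B2, c@B3, d@B1, e@B3}
  B4:  IN={a@B2, b@B2, c@B3, d@B1, e@B3}  OUT={a@B4, b@B2, c@B3, d@B1, e@B4}

Merge at B0 (entry node, so the boundary value {} is joined with the incoming edge(s)): IN[B0] = {} ⊔ OUT[B2] = {a@B2, b@B2, c@B1, d@B1, e@B0}
Applying B0's transfer function to that IN value gives OUT[B0] (row B0 above).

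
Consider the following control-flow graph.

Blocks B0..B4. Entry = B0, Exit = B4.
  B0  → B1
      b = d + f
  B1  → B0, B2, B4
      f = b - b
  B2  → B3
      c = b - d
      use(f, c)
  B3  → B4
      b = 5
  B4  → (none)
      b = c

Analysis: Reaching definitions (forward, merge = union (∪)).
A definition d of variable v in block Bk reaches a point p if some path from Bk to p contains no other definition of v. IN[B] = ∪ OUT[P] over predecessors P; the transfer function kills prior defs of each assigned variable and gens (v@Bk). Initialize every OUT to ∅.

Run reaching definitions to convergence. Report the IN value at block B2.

Answer: {b@B0, f@B1}

Trace:
Per-block solution:
  B0:   IN={b@B0, f@B1}   OUT={b@B0, f@B1}
  B1:   IN={b@B0, f@B1}   OUT={b@B0, f@B1}
  B2:   IN={b@B0, f@B1}   OUT={b@B0, c@B2, f@B1}
  B3:   IN={b@B0, c@B2, f@B1}   OUT={b@B3, c@B2, f@B1}
  B4:   IN={b@B0, b@B3, c@B2, f@B1}   OUT={b@B4, c@B2, f@B1}

Merge at B2: IN[B2] = OUT[B1] = {b@B0, f@B1}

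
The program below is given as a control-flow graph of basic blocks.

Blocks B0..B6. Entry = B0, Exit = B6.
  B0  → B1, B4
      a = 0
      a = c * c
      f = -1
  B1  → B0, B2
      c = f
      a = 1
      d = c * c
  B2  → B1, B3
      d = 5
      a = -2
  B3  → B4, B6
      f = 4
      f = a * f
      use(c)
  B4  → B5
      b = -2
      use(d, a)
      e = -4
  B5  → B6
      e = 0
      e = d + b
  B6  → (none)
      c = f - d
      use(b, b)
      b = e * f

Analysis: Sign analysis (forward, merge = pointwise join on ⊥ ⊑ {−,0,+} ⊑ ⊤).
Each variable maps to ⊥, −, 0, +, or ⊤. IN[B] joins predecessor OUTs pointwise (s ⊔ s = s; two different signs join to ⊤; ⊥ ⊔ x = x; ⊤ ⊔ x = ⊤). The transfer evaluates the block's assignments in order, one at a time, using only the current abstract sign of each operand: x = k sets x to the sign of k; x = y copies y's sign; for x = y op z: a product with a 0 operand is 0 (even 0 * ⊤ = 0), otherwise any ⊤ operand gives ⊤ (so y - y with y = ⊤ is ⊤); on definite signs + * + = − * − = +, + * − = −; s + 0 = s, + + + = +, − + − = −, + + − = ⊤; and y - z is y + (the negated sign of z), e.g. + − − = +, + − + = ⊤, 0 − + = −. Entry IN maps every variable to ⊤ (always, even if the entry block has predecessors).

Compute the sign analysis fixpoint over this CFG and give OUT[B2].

Per-block solution:
  B0:   IN=(all ⊤)   OUT={f:-; rest ⊤}
  B1:   IN={f:-; rest ⊤}   OUT={a:+, c:-, d:+, f:-; rest ⊤}
  B2:   IN={a:+, c:-, d:+, f:-; rest ⊤}   OUT={a:-, c:-, d:+, f:-; rest ⊤}
  B3:   IN={a:-, c:-, d:+, f:-; rest ⊤}   OUT={a:-, c:-, d:+, f:-; rest ⊤}
  B4:   IN={f:-; rest ⊤}   OUT={b:-, e:-, f:-; rest ⊤}
  B5:   IN={b:-, e:-, f:-; rest ⊤}   OUT={b:-, f:-; rest ⊤}
  B6:   IN={f:-; rest ⊤}   OUT={f:-; rest ⊤}

Merge at B2: IN[B2] = OUT[B1] = {a: +, b: ⊤, c: -, d: +, e: ⊤, f: -}
Applying B2's transfer function to that IN value gives OUT[B2] (row B2 above).

Answer: {a: -, b: ⊤, c: -, d: +, e: ⊤, f: -}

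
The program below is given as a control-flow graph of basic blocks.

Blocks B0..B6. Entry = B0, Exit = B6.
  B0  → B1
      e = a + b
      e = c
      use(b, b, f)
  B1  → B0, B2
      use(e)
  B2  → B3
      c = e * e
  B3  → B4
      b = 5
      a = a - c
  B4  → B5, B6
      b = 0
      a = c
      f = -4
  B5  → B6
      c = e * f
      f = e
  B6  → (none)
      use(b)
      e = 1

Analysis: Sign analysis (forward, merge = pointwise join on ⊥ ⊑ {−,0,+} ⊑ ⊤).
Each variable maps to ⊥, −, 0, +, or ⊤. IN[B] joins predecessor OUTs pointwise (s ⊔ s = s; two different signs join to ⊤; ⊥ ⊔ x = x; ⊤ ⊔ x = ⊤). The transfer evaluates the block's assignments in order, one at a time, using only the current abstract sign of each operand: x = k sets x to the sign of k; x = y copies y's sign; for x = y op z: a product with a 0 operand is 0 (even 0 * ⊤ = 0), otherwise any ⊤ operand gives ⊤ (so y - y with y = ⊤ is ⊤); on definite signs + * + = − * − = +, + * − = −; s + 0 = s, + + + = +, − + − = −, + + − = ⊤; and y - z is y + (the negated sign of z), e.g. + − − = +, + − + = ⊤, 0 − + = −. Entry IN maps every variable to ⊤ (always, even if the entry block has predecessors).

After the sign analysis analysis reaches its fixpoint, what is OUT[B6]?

Fixpoint table:
  B0: | IN=(all ⊤) | OUT=(all ⊤)
  B1: | IN=(all ⊤) | OUT=(all ⊤)
  B2: | IN=(all ⊤) | OUT=(all ⊤)
  B3: | IN=(all ⊤) | OUT={b:+; rest ⊤}
  B4: | IN={b:+; rest ⊤} | OUT={b:0, f:-; rest ⊤}
  B5: | IN={b:0, f:-; rest ⊤} | OUT={b:0; rest ⊤}
  B6: | IN={b:0; rest ⊤} | OUT={b:0, e:+; rest ⊤}

Merge at B6: IN[B6] = OUT[B4] ⊔ OUT[B5] = {a: ⊤, b: 0, c: ⊤, d: ⊤, e: ⊤, f: ⊤}
Applying B6's transfer function to that IN value gives OUT[B6] (row B6 above).

Answer: {a: ⊤, b: 0, c: ⊤, d: ⊤, e: +, f: ⊤}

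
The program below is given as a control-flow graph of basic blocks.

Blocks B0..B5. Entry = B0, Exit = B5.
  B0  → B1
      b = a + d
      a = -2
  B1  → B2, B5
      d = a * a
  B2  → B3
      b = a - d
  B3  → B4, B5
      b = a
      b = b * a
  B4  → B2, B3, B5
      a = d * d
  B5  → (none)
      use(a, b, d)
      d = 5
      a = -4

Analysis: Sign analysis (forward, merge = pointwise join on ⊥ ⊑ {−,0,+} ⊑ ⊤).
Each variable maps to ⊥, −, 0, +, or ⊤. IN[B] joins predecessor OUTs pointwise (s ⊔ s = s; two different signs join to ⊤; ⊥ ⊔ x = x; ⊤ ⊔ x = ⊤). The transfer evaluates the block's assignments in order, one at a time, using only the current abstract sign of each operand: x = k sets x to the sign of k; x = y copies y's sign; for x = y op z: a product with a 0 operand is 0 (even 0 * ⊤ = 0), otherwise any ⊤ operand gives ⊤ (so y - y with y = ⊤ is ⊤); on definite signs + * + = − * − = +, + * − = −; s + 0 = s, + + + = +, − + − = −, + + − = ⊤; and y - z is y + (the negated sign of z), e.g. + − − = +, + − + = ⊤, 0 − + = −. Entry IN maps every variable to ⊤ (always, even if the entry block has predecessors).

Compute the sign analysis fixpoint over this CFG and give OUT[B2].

Fixpoint table:
  B0:   IN=(all ⊤)   OUT={a:-; rest ⊤}
  B1:   IN={a:-; rest ⊤}   OUT={a:-, d:+; rest ⊤}
  B2:   IN={d:+; rest ⊤}   OUT={d:+; rest ⊤}
  B3:   IN={d:+; rest ⊤}   OUT={d:+; rest ⊤}
  B4:   IN={d:+; rest ⊤}   OUT={a:+, d:+; rest ⊤}
  B5:   IN={d:+; rest ⊤}   OUT={a:-, d:+; rest ⊤}

Merge at B2: IN[B2] = OUT[B1] ⊔ OUT[B4] = {a: ⊤, b: ⊤, c: ⊤, d: +, e: ⊤, f: ⊤}
Applying B2's transfer function to that IN value gives OUT[B2] (row B2 above).

Answer: {a: ⊤, b: ⊤, c: ⊤, d: +, e: ⊤, f: ⊤}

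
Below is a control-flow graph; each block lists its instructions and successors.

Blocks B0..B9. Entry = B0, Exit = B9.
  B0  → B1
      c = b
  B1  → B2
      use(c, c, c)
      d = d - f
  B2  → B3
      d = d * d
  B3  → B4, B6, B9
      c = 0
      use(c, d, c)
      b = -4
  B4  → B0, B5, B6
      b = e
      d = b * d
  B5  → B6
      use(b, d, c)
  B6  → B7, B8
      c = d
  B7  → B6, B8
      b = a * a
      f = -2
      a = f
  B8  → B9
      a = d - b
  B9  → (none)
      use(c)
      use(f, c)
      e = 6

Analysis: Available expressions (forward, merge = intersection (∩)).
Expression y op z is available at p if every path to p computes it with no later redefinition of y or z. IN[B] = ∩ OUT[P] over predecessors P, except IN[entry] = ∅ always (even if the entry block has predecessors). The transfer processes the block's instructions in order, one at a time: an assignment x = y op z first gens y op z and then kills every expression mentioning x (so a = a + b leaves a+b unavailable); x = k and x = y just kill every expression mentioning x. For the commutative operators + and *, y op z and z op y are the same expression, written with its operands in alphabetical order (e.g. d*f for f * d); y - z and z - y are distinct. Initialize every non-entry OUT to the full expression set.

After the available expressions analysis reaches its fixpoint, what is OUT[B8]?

Fixpoint table:
  B0:   IN={}   OUT={}
  B1:   IN={}   OUT={}
  B2:   IN={}   OUT={}
  B3:   IN={}   OUT={}
  B4:   IN={}   OUT={}
  B5:   IN={}   OUT={}
  B6:   IN={}   OUT={}
  B7:   IN={}   OUT={}
  B8:   IN={}   OUT={d-b}
  B9:   IN={}   OUT={}

Merge at B8: IN[B8] = OUT[B6] ∩ OUT[B7] = {}
Applying B8's transfer function to that IN value gives OUT[B8] (row B8 above).

Answer: {d-b}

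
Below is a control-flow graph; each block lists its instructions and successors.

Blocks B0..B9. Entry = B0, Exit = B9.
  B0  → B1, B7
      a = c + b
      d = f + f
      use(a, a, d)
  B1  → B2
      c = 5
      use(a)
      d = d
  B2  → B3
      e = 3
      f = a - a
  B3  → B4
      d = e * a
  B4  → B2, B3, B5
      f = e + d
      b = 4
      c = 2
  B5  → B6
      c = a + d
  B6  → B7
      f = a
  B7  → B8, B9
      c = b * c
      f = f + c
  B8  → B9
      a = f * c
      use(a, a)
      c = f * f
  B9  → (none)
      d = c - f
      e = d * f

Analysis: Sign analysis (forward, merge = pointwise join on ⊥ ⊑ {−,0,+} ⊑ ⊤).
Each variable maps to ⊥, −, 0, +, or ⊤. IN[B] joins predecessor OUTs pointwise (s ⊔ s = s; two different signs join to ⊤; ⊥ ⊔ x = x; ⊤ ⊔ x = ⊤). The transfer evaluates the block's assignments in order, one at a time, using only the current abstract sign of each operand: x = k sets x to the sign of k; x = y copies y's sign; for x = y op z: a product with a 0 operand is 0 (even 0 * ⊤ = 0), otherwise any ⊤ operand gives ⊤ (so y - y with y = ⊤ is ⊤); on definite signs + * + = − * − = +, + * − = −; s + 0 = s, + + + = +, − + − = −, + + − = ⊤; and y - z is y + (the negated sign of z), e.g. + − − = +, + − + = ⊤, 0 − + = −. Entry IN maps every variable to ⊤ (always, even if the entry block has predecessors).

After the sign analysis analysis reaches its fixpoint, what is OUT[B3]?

Answer: {a: ⊤, b: ⊤, c: +, d: ⊤, e: +, f: ⊤}

Trace:
Per-block solution:
  B0:   IN=(all ⊤)   OUT=(all ⊤)
  B1:   IN=(all ⊤)   OUT={c:+; rest ⊤}
  B2:   IN={c:+; rest ⊤}   OUT={c:+, e:+; rest ⊤}
  B3:   IN={c:+, e:+; rest ⊤}   OUT={c:+, e:+; rest ⊤}
  B4:   IN={c:+, e:+; rest ⊤}   OUT={b:+, c:+, e:+; rest ⊤}
  B5:   IN={b:+, c:+, e:+; rest ⊤}   OUT={b:+, e:+; rest ⊤}
  B6:   IN={b:+, e:+; rest ⊤}   OUT={b:+, e:+; rest ⊤}
  B7:   IN=(all ⊤)   OUT=(all ⊤)
  B8:   IN=(all ⊤)   OUT=(all ⊤)
  B9:   IN=(all ⊤)   OUT=(all ⊤)

Merge at B3: IN[B3] = OUT[B2] ⊔ OUT[B4] = {a: ⊤, b: ⊤, c: +, d: ⊤, e: +, f: ⊤}
Applying B3's transfer function to that IN value gives OUT[B3] (row B3 above).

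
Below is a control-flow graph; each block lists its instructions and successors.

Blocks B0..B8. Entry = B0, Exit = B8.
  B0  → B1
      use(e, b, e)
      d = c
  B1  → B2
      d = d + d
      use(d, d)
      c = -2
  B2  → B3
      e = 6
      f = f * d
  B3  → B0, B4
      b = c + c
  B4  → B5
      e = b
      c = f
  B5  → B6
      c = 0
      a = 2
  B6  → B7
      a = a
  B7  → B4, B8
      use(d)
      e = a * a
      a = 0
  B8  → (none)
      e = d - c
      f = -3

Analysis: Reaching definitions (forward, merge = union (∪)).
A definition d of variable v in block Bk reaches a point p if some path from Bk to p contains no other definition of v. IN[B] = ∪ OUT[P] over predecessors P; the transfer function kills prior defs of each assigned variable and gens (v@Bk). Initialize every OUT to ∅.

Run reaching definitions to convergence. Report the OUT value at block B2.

Answer: {b@B3, c@B1, d@B1, e@B2, f@B2}

Trace:
Fixpoint table:
  B0: | IN={b@B3, c@B1, d@B1, e@B2, f@B2} | OUT={b@B3, c@B1, d@B0, e@B2, f@B2}
  B1: | IN={b@B3, c@B1, d@B0, e@B2, f@B2} | OUT={b@B3, c@B1, d@B1, e@B2, f@B2}
  B2: | IN={b@B3, c@B1, d@B1, e@B2, f@B2} | OUT={b@B3, c@B1, d@B1, e@B2, f@B2}
  B3: | IN={b@B3, c@B1, d@B1, e@B2, f@B2} | OUT={b@B3, c@B1, d@B1, e@B2, f@B2}
  B4: | IN={a@B7, b@B3, c@B1, c@B5, d@B1, e@B2, e@B7, f@B2} | OUT={a@B7, b@B3, c@B4, d@B1, e@B4, f@B2}
  B5: | IN={a@B7, b@B3, c@B4, d@B1, e@B4, f@B2} | OUT={a@B5, b@B3, c@B5, d@B1, e@B4, f@B2}
  B6: | IN={a@B5, b@B3, c@B5, d@B1, e@B4, f@B2} | OUT={a@B6, b@B3, c@B5, d@B1, e@B4, f@B2}
  B7: | IN={a@B6, b@B3, c@B5, d@B1, e@B4, f@B2} | OUT={a@B7, b@B3, c@B5, d@B1, e@B7, f@B2}
  B8: | IN={a@B7, b@B3, c@B5, d@B1, e@B7, f@B2} | OUT={a@B7, b@B3, c@B5, d@B1, e@B8, f@B8}

Merge at B2: IN[B2] = OUT[B1] = {b@B3, c@B1, d@B1, e@B2, f@B2}
Applying B2's transfer function to that IN value gives OUT[B2] (row B2 above).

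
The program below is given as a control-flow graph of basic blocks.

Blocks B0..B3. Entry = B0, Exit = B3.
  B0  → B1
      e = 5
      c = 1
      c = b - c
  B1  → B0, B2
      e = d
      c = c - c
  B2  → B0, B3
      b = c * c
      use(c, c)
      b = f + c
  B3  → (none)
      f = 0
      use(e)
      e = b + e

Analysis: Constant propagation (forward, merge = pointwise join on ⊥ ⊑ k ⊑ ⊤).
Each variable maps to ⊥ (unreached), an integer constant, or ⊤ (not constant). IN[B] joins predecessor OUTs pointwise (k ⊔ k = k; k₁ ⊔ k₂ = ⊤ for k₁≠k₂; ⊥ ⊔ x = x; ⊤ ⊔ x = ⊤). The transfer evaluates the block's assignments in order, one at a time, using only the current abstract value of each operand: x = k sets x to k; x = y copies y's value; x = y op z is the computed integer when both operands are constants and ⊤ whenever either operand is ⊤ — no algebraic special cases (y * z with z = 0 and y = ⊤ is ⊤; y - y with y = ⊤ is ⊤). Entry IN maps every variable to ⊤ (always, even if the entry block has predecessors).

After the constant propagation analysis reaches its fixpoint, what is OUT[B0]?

Answer: {a: ⊤, b: ⊤, c: ⊤, d: ⊤, e: 5, f: ⊤}

Trace:
Per-block solution:
  B0: | IN=(all ⊤) | OUT={e:5; rest ⊤}
  B1: | IN={e:5; rest ⊤} | OUT=(all ⊤)
  B2: | IN=(all ⊤) | OUT=(all ⊤)
  B3: | IN=(all ⊤) | OUT={f:0; rest ⊤}

Merge at B0 (entry node, so the boundary value (all ⊤) is joined with the incoming edge(s)): IN[B0] = (all ⊤) ⊔ OUT[B1] ⊔ OUT[B2] = {a: ⊤, b: ⊤, c: ⊤, d: ⊤, e: ⊤, f: ⊤}
Applying B0's transfer function to that IN value gives OUT[B0] (row B0 above).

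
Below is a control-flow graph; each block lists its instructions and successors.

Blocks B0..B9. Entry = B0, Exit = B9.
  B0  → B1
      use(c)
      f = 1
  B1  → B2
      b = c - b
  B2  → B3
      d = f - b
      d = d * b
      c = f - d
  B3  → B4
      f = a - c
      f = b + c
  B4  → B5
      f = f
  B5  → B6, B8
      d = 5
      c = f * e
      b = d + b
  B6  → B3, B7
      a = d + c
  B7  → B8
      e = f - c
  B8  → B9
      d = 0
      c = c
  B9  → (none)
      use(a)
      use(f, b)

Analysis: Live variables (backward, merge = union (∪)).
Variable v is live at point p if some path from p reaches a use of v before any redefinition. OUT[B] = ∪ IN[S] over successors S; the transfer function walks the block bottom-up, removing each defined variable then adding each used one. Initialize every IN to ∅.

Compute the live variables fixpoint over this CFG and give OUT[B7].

Per-block solution:
  B0:   IN={a, b, c, e}   OUT={a, b, c, e, f}
  B1:   IN={a, b, c, e, f}   OUT={a, b, e, f}
  B2:   IN={a, b, e, f}   OUT={a, b, c, e}
  B3:   IN={a, b, c, e}   OUT={a, b, e, f}
  B4:   IN={a, b, e, f}   OUT={a, b, e, f}
  B5:   IN={a, b, e, f}   OUT={a, b, c, d, e, f}
  B6:   IN={b, c, d, e, f}   OUT={a, b, c, e, f}
  B7:   IN={a, b, c, f}   OUT={a, b, c, f}
  B8:   IN={a, b, c, f}   OUT={a, b, f}
  B9:   IN={a, b, f}   OUT={}

Merge at B7: OUT[B7] = IN[B8] = {a, b, c, f}

Answer: {a, b, c, f}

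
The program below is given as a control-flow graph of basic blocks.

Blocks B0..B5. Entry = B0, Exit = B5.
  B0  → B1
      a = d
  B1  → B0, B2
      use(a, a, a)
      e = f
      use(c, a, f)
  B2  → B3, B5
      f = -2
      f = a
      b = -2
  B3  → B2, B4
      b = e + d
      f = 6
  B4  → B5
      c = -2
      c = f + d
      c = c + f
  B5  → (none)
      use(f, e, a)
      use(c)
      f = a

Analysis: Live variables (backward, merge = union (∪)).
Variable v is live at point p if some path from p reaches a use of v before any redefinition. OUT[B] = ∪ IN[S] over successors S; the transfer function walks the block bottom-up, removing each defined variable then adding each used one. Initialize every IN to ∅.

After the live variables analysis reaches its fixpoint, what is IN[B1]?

Per-block solution:
  B0:  IN={c, d, f}  OUT={a, c, d, f}
  B1:  IN={a, c, d, f}  OUT={a, c, d, e, f}
  B2:  IN={a, c, d, e}  OUT={a, c, d, e, f}
  B3:  IN={a, c, d, e}  OUT={a, c, d, e, f}
  B4:  IN={a, d, e, f}  OUT={a, c, e, f}
  B5:  IN={a, c, e, f}  OUT={}

Merge at B1: OUT[B1] = IN[B0] ⊔ IN[B2] = {a, c, d, e, f}
Applying B1's transfer function to that OUT value gives IN[B1] (row B1 above).

Answer: {a, c, d, f}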